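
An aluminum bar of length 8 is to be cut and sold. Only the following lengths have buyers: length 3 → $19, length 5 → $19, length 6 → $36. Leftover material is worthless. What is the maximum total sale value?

Build r[k] bottom-up: r[k] = max over allowed piece i of (p[i] + r[k−i]).
r[1] = 0
r[2] = 0
r[3] = 19
r[4] = 19
r[5] = max(19+0, 19+0) = 19
r[6] = max(19+19, 19+0, 36+0) = 38
r[7] = max(19+19, 19+0, 36+0) = 38
r[8] = max(19+19, 19+19, 36+0) = 38
One optimal cutting: pieces 3 + 3 with 2 cm of scrap → $38.

38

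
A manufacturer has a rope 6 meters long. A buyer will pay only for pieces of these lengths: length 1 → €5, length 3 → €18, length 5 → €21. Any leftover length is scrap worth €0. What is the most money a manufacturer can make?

Let best[k] be the best obtainable value from length k. For each k, try every first piece i and keep the best of price[i] + best[k−i].
best[1] = 5
best[2] = 10  (first piece 1, then best[1]=5)
best[3] = 18
best[4] = 23  (first piece 1, then best[3]=18)
best[5] = 28  (first piece 1, then best[4]=23)
best[6] = 36  (first piece 3, then best[3]=18)
One optimal cutting: 3 + 3 → €36.

36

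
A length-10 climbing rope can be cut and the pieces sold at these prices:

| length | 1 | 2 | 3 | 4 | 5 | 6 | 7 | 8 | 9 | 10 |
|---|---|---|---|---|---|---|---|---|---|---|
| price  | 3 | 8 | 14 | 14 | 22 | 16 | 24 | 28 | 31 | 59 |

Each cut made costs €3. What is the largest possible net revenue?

59

Build net[k] bottom-up: net[k] = max over allowed piece i of (p[i] + net[k−i]) − 3 per cut.
net[1] = 3
net[2] = max(3+3-3, 8+0) = 8
net[3] = max(3+8-3, 8+3-3, 14+0) = 14
net[4] = max(3+14-3, 8+8-3, 14+3-3, 14+0) = 14
net[5] = max(3+14-3, 8+14-3, 14+8-3, 14+3-3, 22+0) = 22
net[6] = max(3+22-3, 8+14-3, 14+14-3, 14+8-3, 22+3-3, 16+0) = 25
net[7] = max(3+25-3, 8+22-3, 14+14-3, …, 16+3-3, 24+0) = 27
net[8] = max(3+27-3, 8+25-3, 14+22-3, …, 24+3-3, 28+0) = 33
net[9] = max(3+33-3, 8+27-3, 14+25-3, …, 28+3-3, 31+0) = 36
net[10] = max(3+36-3, 8+33-3, 14+27-3, …, 31+3-3, 59+0) = 59
Best is to make no cuts and sell whole for €59.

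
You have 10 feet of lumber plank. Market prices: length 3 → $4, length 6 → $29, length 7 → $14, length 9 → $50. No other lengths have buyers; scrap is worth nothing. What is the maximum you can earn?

50

Let best[k] be the best obtainable value from length k. For each k, try every first piece i and keep the best of price[i] + best[k−i].
best[1] = 0
best[2] = 0
best[3] = 4
best[4] = 4
best[5] = 4
best[6] = max(4+4, 29+0) = 29
best[7] = max(4+4, 29+0, 14+0) = 29
best[8] = max(4+4, 29+0, 14+0) = 29
best[9] = max(4+29, 29+4, 14+0, 50+0) = 50
best[10] = max(4+29, 29+4, 14+4, 50+0) = 50
One optimal cutting: pieces 9 with 1 foot of scrap → $50.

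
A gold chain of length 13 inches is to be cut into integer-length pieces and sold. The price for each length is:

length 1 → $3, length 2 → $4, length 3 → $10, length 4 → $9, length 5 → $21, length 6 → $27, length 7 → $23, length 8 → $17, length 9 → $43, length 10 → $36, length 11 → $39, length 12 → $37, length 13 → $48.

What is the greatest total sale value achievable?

57

Let R[k] be the best obtainable value from length k. For each k, try every first piece i and keep the best of price[i] + R[k−i].
R[1] = 3
R[2] = max(3+3, 4+0) = 6
R[3] = max(3+6, 4+3, 10+0) = 10
R[4] = max(3+10, 4+6, 10+3, 9+0) = 13
R[5] = max(3+13, 4+10, 10+6, 9+3, 21+0) = 21
R[6] = max(3+21, 4+13, 10+10, 9+6, 21+3, 27+0) = 27
R[7] = max(3+27, 4+21, 10+13, …, 27+3, 23+0) = 30
R[8] = max(3+30, 4+27, 10+21, …, 23+3, 17+0) = 33
R[9] = max(3+33, 4+30, 10+27, …, 17+3, 43+0) = 43
R[10] = max(3+43, 4+33, 10+30, …, 43+3, 36+0) = 46
R[11] = max(3+46, 4+43, 10+33, …, 36+3, 39+0) = 49
R[12] = max(3+49, 4+46, 10+43, …, 39+3, 37+0) = 54
R[13] = max(3+54, 4+49, 10+46, …, 37+3, 48+0) = 57
One optimal cutting: 6 + 6 + 1 → $27 + $27 + $3 = $57.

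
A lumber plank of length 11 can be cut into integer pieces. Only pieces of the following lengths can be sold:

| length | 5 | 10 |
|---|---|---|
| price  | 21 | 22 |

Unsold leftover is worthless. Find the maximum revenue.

Consider every possible first cut. best[k] is the best of p[i]+best[k−i] over all sellable i≤k.
best[1] = 0
best[2] = 0
best[3] = 0
best[4] = 0
best[5] = 21
best[6] = 21
best[7] = 21
best[8] = 21
best[9] = 21
best[10] = 42  (first piece 5, then best[5]=21)
best[11] = 42
One optimal cutting: pieces 5 + 5 with 1 foot of scrap → $42.

42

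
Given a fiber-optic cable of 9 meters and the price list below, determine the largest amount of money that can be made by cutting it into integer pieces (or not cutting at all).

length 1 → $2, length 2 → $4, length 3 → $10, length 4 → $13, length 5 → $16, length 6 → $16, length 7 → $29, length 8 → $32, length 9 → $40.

Build r[k] bottom-up: r[k] = max over allowed piece i of (p[i] + r[k−i]).
r[1] = 2
r[2] = 4  (first piece 1, then r[1]=2)
r[3] = 10
r[4] = 13
r[5] = 16
r[6] = 20  (first piece 3, then r[3]=10)
r[7] = 29
r[8] = 32
r[9] = 40
Best is to sell the whole 9-meter piece uncut for $40.

40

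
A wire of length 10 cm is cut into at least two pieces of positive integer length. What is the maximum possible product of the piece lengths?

36

Fill f[k] for k=2..10: at each k try every first piece i and multiply by the better of (k−i) uncut or f[k−i].
f[2] = 1*max(1,0) = 1*1 = 1
f[3] = 1*max(2,1) = 1*2 = 2
f[4] = 2*max(2,1) = 2*2 = 4
f[5] = 2*max(3,2) = 2*3 = 6
f[6] = 3*max(3,2) = 3*3 = 9
f[7] = 2*max(5,6) = 2*6 = 12
f[8] = 2*max(6,9) = 2*9 = 18
f[9] = 3*max(6,9) = 3*9 = 27
f[10] = 2*max(8,18) = 2*18 = 36
One optimal split: 3 + 3 + 2 + 2; product 3*3*2*2 = 36.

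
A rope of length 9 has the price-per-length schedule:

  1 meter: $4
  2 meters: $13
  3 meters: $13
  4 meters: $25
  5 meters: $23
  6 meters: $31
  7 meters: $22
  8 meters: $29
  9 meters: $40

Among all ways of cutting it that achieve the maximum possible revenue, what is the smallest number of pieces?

5

Consider every possible first cut. r[k] is the best of p[i]+r[k−i] over all sellable i≤k.
r[1] = 4
r[2] = max(4+4, 13+0) = 13
r[3] = max(4+13, 13+4, 13+0) = 17
r[4] = max(4+17, 13+13, 13+4, 25+0) = 26
r[5] = max(4+26, 13+17, 13+13, 25+4, 23+0) = 30
r[6] = max(4+30, 13+26, 13+17, 25+13, 23+4, 31+0) = 39
r[7] = max(4+39, 13+30, 13+26, …, 31+4, 22+0) = 43
r[8] = max(4+43, 13+39, 13+30, …, 22+4, 29+0) = 52
r[9] = max(4+52, 13+43, 13+39, …, 29+4, 40+0) = 56
Maximum revenue is $56.
Now minimize piece count subject to staying optimal: for each k, pieces[k] = 1 + min over i with p[i]+r[k−i]=r[k] of pieces[k−i].
pieces[6] = 3
pieces[7] = 4
pieces[8] = 4
pieces[9] = 5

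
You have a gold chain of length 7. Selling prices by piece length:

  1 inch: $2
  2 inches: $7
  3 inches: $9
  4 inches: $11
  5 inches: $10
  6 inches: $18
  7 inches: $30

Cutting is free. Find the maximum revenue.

30

Consider every possible first cut. best[k] is the best of p[i]+best[k−i] over all sellable i≤k.
best[1] = 2
best[2] = 7
best[3] = 9  (first piece 1, then best[2]=7)
best[4] = 14  (first piece 2, then best[2]=7)
best[5] = 16  (first piece 1, then best[4]=14)
best[6] = 21  (first piece 2, then best[4]=14)
best[7] = 30
Best is to sell the whole 7-inch piece uncut for $30.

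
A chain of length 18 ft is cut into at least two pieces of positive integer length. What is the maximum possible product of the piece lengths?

729

Let g[k] be the best product for length k (with at least one cut). For each first piece i, the rest contributes max(k−i, g[k−i]).
g[2] = 1*max(1,0) = 1*1 = 1
g[3] = max(1*2, 2*1) = 2
g[4] = max(1*3, 2*2, 3*1) = 4
g[5] = max(1*4, 2*3, 3*2, 4*1) = 6
g[6] = max(1*6, 2*4, 3*3, 4*2, 5*1) = 9
g[7] = max(1*9, 2*6, 3*4, 4*3, 5*2, 6*1) = 12
g[8] = max(1*12, 2*9, 3*6, …, 6*2, 7*1) = 18
g[9] = max(1*18, 2*12, 3*9, …, 7*2, 8*1) = 27
g[10] = max(1*27, 2*18, 3*12, …, 8*2, 9*1) = 36
g[11] = max(1*36, 2*27, 3*18, …, 9*2, 10*1) = 54
g[12] = max(1*54, 2*36, 3*27, …, 10*2, 11*1) = 81
g[13] = max(1*81, 2*54, 3*36, …, 11*2, 12*1) = 108
g[14] = max(1*108, 2*81, 3*54, …, 12*2, 13*1) = 162
g[15] = max(1*162, 2*108, 3*81, …, 13*2, 14*1) = 243
g[16] = max(1*243, 2*162, 3*108, …, 14*2, 15*1) = 324
g[17] = max(1*324, 2*243, 3*162, …, 15*2, 16*1) = 486
g[18] = max(1*486, 2*324, 3*243, …, 16*2, 17*1) = 729
One optimal split: 3 + 3 + 3 + 3 + 3 + 3; product 3*3*3*3*3*3 = 729.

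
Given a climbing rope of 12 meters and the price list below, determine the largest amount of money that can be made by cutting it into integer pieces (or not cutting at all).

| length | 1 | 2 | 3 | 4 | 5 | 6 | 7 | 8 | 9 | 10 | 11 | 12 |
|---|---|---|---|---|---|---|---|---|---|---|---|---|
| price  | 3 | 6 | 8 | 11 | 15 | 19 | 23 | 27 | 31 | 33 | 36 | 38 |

Let R[k] be the best obtainable value from length k. For each k, try every first piece i and keep the best of price[i] + R[k−i].
R[1] = 3
R[2] = max(3+3, 6+0) = 6
R[3] = max(3+6, 6+3, 8+0) = 9
R[4] = max(3+9, 6+6, 8+3, 11+0) = 12
R[5] = max(3+12, 6+9, 8+6, 11+3, 15+0) = 15
R[6] = max(3+15, 6+12, 8+9, 11+6, 15+3, 19+0) = 19
R[7] = max(3+19, 6+15, 8+12, …, 19+3, 23+0) = 23
R[8] = max(3+23, 6+19, 8+15, …, 23+3, 27+0) = 27
R[9] = max(3+27, 6+23, 8+19, …, 27+3, 31+0) = 31
R[10] = max(3+31, 6+27, 8+23, …, 31+3, 33+0) = 34
R[11] = max(3+34, 6+31, 8+27, …, 33+3, 36+0) = 37
R[12] = max(3+37, 6+34, 8+31, …, 36+3, 38+0) = 40
One optimal cutting: 9 + 1 + 1 + 1 → €31 + €3 + €3 + €3 = €40.

40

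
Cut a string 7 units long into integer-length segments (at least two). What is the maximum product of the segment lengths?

12

Fill m[k] for k=2..7: at each k try every first piece i and multiply by the better of (k−i) uncut or m[k−i].
m[2] = 1*max(1,0) = 1*1 = 1
m[3] = 1*max(2,1) = 1*2 = 2
m[4] = 2*max(2,1) = 2*2 = 4
m[5] = 2*max(3,2) = 2*3 = 6
m[6] = 3*max(3,2) = 3*3 = 9
m[7] = 2*max(5,6) = 2*6 = 12
One optimal split: 3 + 2 + 2; product 3*2*2 = 12.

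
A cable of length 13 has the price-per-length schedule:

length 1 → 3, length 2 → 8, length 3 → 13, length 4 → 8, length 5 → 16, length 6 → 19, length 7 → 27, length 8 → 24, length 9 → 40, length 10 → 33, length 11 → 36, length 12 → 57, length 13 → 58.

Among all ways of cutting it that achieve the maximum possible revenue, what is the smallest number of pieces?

Let r[k] be the best obtainable value from length k. For each k, try every first piece i and keep the best of price[i] + r[k−i].
r[1] = 3
r[2] = max(3+3, 8+0) = 8
r[3] = max(3+8, 8+3, 13+0) = 13
r[4] = max(3+13, 8+8, 13+3, 8+0) = 16
r[5] = max(3+16, 8+13, 13+8, 8+3, 16+0) = 21
r[6] = max(3+21, 8+16, 13+13, 8+8, 16+3, 19+0) = 26
r[7] = max(3+26, 8+21, 13+16, …, 19+3, 27+0) = 29
r[8] = max(3+29, 8+26, 13+21, …, 27+3, 24+0) = 34
r[9] = max(3+34, 8+29, 13+26, …, 24+3, 40+0) = 40
r[10] = max(3+40, 8+34, 13+29, …, 40+3, 33+0) = 43
r[11] = max(3+43, 8+40, 13+34, …, 33+3, 36+0) = 48
r[12] = max(3+48, 8+43, 13+40, …, 36+3, 57+0) = 57
r[13] = max(3+57, 8+48, 13+43, …, 57+3, 58+0) = 60
Maximum revenue is 60.
Now minimize piece count subject to staying optimal: for each k, pieces[k] = 1 + min over i with p[i]+r[k−i]=r[k] of pieces[k−i].
pieces[10] = 2
pieces[11] = 2
pieces[12] = 1
pieces[13] = 2

2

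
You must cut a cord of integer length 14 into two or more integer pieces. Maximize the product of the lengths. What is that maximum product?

162

Define g[k] = max over 1≤i<k of i · max(k−i, g[k−i]); the inner max lets the remainder stay uncut if that's better.
Small cases: g[2]=1, g[3]=2, g[4]=4, g[5]=6, g[6]=9.
g[7] = 2*max(5,6) = 2*6 = 12
g[8] = 2*max(6,9) = 2*9 = 18
g[9] = 3*max(6,9) = 3*9 = 27
g[10] = 2*max(8,18) = 2*18 = 36
g[11] = 2*max(9,27) = 2*27 = 54
g[12] = 3*max(9,27) = 3*27 = 81
g[13] = 2*max(11,54) = 2*54 = 108
g[14] = 2*max(12,81) = 2*81 = 162
One optimal split: 3 + 3 + 3 + 3 + 2; product 3*3*3*3*2 = 162.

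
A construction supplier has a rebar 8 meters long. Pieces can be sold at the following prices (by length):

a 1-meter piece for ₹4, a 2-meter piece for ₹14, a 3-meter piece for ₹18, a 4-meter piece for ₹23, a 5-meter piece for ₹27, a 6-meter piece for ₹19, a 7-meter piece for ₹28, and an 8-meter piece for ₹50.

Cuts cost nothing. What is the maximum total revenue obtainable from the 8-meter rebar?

Consider every possible first cut. best[k] is the best of p[i]+best[k−i] over all sellable i≤k.
best[1] = 4
best[2] = 14
best[3] = 18  (first piece 1, then best[2]=14)
best[4] = 28  (first piece 2, then best[2]=14)
best[5] = 32  (first piece 1, then best[4]=28)
best[6] = 42  (first piece 2, then best[4]=28)
best[7] = 46  (first piece 1, then best[6]=42)
best[8] = 56  (first piece 2, then best[6]=42)
One optimal cutting: 2 + 2 + 2 + 2 → ₹14 + ₹14 + ₹14 + ₹14 = ₹56.

56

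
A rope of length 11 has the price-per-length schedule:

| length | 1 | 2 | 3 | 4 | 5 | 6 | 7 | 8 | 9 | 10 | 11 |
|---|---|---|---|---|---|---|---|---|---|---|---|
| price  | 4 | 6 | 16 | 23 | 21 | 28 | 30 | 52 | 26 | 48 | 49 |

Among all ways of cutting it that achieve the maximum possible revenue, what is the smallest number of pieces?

2

Consider every possible first cut. r[k] is the best of p[i]+r[k−i] over all sellable i≤k.
r[1] = 4
r[2] = 8  (first piece 1, then r[1]=4)
r[3] = 16
r[4] = 23
r[5] = 27  (first piece 1, then r[4]=23)
r[6] = 32  (first piece 3, then r[3]=16)
r[7] = 39  (first piece 3, then r[4]=23)
r[8] = 52
r[9] = 56  (first piece 1, then r[8]=52)
r[10] = 60  (first piece 1, then r[9]=56)
r[11] = 68  (first piece 3, then r[8]=52)
Maximum revenue is $68.
Now minimize piece count subject to staying optimal: for each k, pieces[k] = 1 + min over i with p[i]+r[k−i]=r[k] of pieces[k−i].
pieces[8] = 1
pieces[9] = 2
pieces[10] = 3
pieces[11] = 2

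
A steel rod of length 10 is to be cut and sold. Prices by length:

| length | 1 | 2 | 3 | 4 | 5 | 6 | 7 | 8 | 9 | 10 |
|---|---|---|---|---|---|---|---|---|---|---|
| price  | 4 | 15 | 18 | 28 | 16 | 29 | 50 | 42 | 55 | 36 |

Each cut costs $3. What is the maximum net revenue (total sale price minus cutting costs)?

65

Let net[k] be the best obtainable value from length k. For each k, try every first piece i and keep the best of price[i] + net[k−i] minus the 3 cut fee when i<k.
net[1] = 4
net[2] = max(4+4-3, 15+0) = 15
net[3] = max(4+15-3, 15+4-3, 18+0) = 18
net[4] = max(4+18-3, 15+15-3, 18+4-3, 28+0) = 28
net[5] = max(4+28-3, 15+18-3, 18+15-3, 28+4-3, 16+0) = 30
net[6] = max(4+30-3, 15+28-3, 18+18-3, 28+15-3, 16+4-3, 29+0) = 40
net[7] = max(4+40-3, 15+30-3, 18+28-3, …, 29+4-3, 50+0) = 50
net[8] = max(4+50-3, 15+40-3, 18+30-3, …, 50+4-3, 42+0) = 53
net[9] = max(4+53-3, 15+50-3, 18+40-3, …, 42+4-3, 55+0) = 62
net[10] = max(4+62-3, 15+53-3, 18+50-3, …, 55+4-3, 36+0) = 65
One optimal plan: pieces 4 + 4 + 2 (2 cuts) → $71 − $6 = $65.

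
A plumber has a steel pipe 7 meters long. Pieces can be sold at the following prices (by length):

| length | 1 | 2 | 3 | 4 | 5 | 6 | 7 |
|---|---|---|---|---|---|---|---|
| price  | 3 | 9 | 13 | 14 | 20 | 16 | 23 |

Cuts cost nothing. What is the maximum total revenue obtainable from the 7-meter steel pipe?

31

Build R[k] bottom-up: R[k] = max over allowed piece i of (p[i] + R[k−i]).
R[1] = 3
R[2] = max(3+3, 9+0) = 9
R[3] = max(3+9, 9+3, 13+0) = 13
R[4] = max(3+13, 9+9, 13+3, 14+0) = 18
R[5] = max(3+18, 9+13, 13+9, 14+3, 20+0) = 22
R[6] = max(3+22, 9+18, 13+13, 14+9, 20+3, 16+0) = 27
R[7] = max(3+27, 9+22, 13+18, …, 16+3, 23+0) = 31
One optimal cutting: 3 + 2 + 2 → $13 + $9 + $9 = $31.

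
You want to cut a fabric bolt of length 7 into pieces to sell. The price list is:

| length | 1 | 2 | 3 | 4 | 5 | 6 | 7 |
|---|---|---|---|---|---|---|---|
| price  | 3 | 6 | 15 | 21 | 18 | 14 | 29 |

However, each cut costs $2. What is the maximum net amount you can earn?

Build net[k] bottom-up: net[k] = max over allowed piece i of (p[i] + net[k−i]) − 2 per cut.
net[1] = 3
net[2] = max(3+3-2, 6+0) = 6
net[3] = max(3+6-2, 6+3-2, 15+0) = 15
net[4] = max(3+15-2, 6+6-2, 15+3-2, 21+0) = 21
net[5] = max(3+21-2, 6+15-2, 15+6-2, 21+3-2, 18+0) = 22
net[6] = max(3+22-2, 6+21-2, 15+15-2, 21+6-2, 18+3-2, 14+0) = 28
net[7] = max(3+28-2, 6+22-2, 15+21-2, …, 14+3-2, 29+0) = 34
One optimal plan: pieces 4 + 3 (1 cut) → $36 − $2 = $34.

34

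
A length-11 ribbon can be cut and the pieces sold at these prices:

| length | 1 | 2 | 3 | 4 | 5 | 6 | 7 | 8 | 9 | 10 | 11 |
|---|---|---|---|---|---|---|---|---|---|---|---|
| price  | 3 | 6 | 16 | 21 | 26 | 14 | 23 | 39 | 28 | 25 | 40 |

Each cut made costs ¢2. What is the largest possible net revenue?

54

Consider every possible first cut. r[k] is the best of p[i]+r[k−i] over all sellable i≤k, charging 2 whenever i<k.
r[1] = 3
r[2] = max(3+3-2, 6+0) = 6
r[3] = max(3+6-2, 6+3-2, 16+0) = 16
r[4] = max(3+16-2, 6+6-2, 16+3-2, 21+0) = 21
r[5] = max(3+21-2, 6+16-2, 16+6-2, 21+3-2, 26+0) = 26
r[6] = max(3+26-2, 6+21-2, 16+16-2, 21+6-2, 26+3-2, 14+0) = 30
r[7] = max(3+30-2, 6+26-2, 16+21-2, …, 14+3-2, 23+0) = 35
r[8] = max(3+35-2, 6+30-2, 16+26-2, …, 23+3-2, 39+0) = 40
r[9] = max(3+40-2, 6+35-2, 16+30-2, …, 39+3-2, 28+0) = 45
r[10] = max(3+45-2, 6+40-2, 16+35-2, …, 28+3-2, 25+0) = 50
r[11] = max(3+50-2, 6+45-2, 16+40-2, …, 25+3-2, 40+0) = 54
One optimal plan: pieces 5 + 3 + 3 (2 cuts) → ¢58 − ¢4 = ¢54.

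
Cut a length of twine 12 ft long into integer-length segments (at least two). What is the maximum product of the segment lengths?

81

Define P[k] = max over 1≤i<k of i · max(k−i, P[k−i]); the inner max lets the remainder stay uncut if that's better.
P[2] = 1*max(1,0) = 1*1 = 1
P[3] = max(1*2, 2*1) = 2
P[4] = max(1*3, 2*2, 3*1) = 4
P[5] = max(1*4, 2*3, 3*2, 4*1) = 6
P[6] = max(1*6, 2*4, 3*3, 4*2, 5*1) = 9
P[7] = max(1*9, 2*6, 3*4, 4*3, 5*2, 6*1) = 12
P[8] = max(1*12, 2*9, 3*6, …, 6*2, 7*1) = 18
P[9] = max(1*18, 2*12, 3*9, …, 7*2, 8*1) = 27
P[10] = max(1*27, 2*18, 3*12, …, 8*2, 9*1) = 36
P[11] = max(1*36, 2*27, 3*18, …, 9*2, 10*1) = 54
P[12] = max(1*54, 2*36, 3*27, …, 10*2, 11*1) = 81
One optimal split: 3 + 3 + 3 + 3; product 3*3*3*3 = 81.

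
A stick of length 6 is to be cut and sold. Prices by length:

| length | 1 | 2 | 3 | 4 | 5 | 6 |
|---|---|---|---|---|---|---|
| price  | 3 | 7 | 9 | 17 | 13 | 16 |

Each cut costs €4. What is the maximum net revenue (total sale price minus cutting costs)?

Let r[k] be the best obtainable value from length k. For each k, try every first piece i and keep the best of price[i] + r[k−i] minus the 4 cut fee when i<k.
r[1] = 3
r[2] = 7
r[3] = 9
r[4] = 17
r[5] = 16  (first piece 1, then r[4]=17)
r[6] = 20  (first piece 2, then r[4]=17)
One optimal plan: pieces 4 + 2 (1 cut) → €24 − €4 = €20.

20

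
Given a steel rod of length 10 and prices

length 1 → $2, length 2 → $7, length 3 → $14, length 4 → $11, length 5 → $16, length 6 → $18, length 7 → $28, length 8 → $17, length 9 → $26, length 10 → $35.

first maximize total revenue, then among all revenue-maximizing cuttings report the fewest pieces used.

4

Build r[k] bottom-up: r[k] = max over allowed piece i of (p[i] + r[k−i]).
r[1] = 2
r[2] = max(2+2, 7+0) = 7
r[3] = max(2+7, 7+2, 14+0) = 14
r[4] = max(2+14, 7+7, 14+2, 11+0) = 16
r[5] = max(2+16, 7+14, 14+7, 11+2, 16+0) = 21
r[6] = max(2+21, 7+16, 14+14, 11+7, 16+2, 18+0) = 28
r[7] = max(2+28, 7+21, 14+16, …, 18+2, 28+0) = 30
r[8] = max(2+30, 7+28, 14+21, …, 28+2, 17+0) = 35
r[9] = max(2+35, 7+30, 14+28, …, 17+2, 26+0) = 42
r[10] = max(2+42, 7+35, 14+30, …, 26+2, 35+0) = 44
Maximum revenue is $44.
Now minimize piece count subject to staying optimal: for each k, pieces[k] = 1 + min over i with p[i]+r[k−i]=r[k] of pieces[k−i].
pieces[7] = 3
pieces[8] = 3
pieces[9] = 3
pieces[10] = 4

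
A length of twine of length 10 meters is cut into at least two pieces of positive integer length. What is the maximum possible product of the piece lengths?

Define g[k] = max over 1≤i<k of i · max(k−i, g[k−i]); the inner max lets the remainder stay uncut if that's better.
Small cases: g[2]=1, g[3]=2, g[4]=4.
g[5] = max(1·4, 2·3, 3·2, 4·1) = 6
g[6] = max(1·6, 2·4, 3·3, 4·2, 5·1) = 9
g[7] = max(1·9, 2·6, 3·4, 4·3, 5·2, 6·1) = 12
g[8] = max(1·12, 2·9, 3·6, …, 6·2, 7·1) = 18
g[9] = max(1·18, 2·12, 3·9, …, 7·2, 8·1) = 27
g[10] = max(1·27, 2·18, 3·12, …, 8·2, 9·1) = 36
One optimal split: 3 + 3 + 2 + 2; product 3·3·2·2 = 36.

36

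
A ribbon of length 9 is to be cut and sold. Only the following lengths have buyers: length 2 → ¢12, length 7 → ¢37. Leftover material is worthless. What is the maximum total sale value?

Build best[k] bottom-up: best[k] = max over allowed piece i of (p[i] + best[k−i]).
best[1] = 0
best[2] = 12
best[3] = 12
best[4] = 24  (first piece 2, then best[2]=12)
best[5] = 24
best[6] = 36  (first piece 2, then best[4]=24)
best[7] = max(12+24, 37+0) = 37
best[8] = max(12+36, 37+0) = 48
best[9] = max(12+37, 37+12) = 49
One optimal cutting: 7 + 2 → ¢49.

49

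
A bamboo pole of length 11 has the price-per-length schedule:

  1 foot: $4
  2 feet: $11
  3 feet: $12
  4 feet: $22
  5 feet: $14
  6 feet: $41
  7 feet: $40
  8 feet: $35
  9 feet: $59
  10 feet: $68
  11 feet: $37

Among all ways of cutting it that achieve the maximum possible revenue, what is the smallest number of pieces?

2

Let r[k] be the best obtainable value from length k. For each k, try every first piece i and keep the best of price[i] + r[k−i].
r[1] = 4
r[2] = max(4+4, 11+0) = 11
r[3] = max(4+11, 11+4, 12+0) = 15
r[4] = max(4+15, 11+11, 12+4, 22+0) = 22
r[5] = max(4+22, 11+15, 12+11, 22+4, 14+0) = 26
r[6] = max(4+26, 11+22, 12+15, 22+11, 14+4, 41+0) = 41
r[7] = max(4+41, 11+26, 12+22, …, 41+4, 40+0) = 45
r[8] = max(4+45, 11+41, 12+26, …, 40+4, 35+0) = 52
r[9] = max(4+52, 11+45, 12+41, …, 35+4, 59+0) = 59
r[10] = max(4+59, 11+52, 12+45, …, 59+4, 68+0) = 68
r[11] = max(4+68, 11+59, 12+52, …, 68+4, 37+0) = 72
Maximum revenue is $72.
Now minimize piece count subject to staying optimal: for each k, pieces[k] = 1 + min over i with p[i]+r[k−i]=r[k] of pieces[k−i].
pieces[8] = 2
pieces[9] = 1
pieces[10] = 1
pieces[11] = 2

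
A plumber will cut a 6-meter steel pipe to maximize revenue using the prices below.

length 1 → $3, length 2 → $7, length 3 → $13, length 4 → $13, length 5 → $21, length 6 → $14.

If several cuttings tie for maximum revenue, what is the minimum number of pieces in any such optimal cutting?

Consider every possible first cut. r[k] is the best of p[i]+r[k−i] over all sellable i≤k.
r[1] = 3
r[2] = 7
r[3] = 13
r[4] = 16  (first piece 1, then r[3]=13)
r[5] = 21
r[6] = 26  (first piece 3, then r[3]=13)
Maximum revenue is $26.
Now minimize piece count subject to staying optimal: for each k, pieces[k] = 1 + min over i with p[i]+r[k−i]=r[k] of pieces[k−i].
pieces[3] = 1
pieces[4] = 2
pieces[5] = 1
pieces[6] = 2

2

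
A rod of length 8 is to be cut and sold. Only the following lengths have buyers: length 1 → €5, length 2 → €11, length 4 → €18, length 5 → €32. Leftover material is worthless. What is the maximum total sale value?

Let r[k] be the best obtainable value from length k. For each k, try every first piece i and keep the best of price[i] + r[k−i].
r[1] = 5
r[2] = 11
r[3] = 16  (first piece 1, then r[2]=11)
r[4] = 22  (first piece 2, then r[2]=11)
r[5] = 32
r[6] = 37  (first piece 1, then r[5]=32)
r[7] = 43  (first piece 2, then r[5]=32)
r[8] = 48  (first piece 1, then r[7]=43)
One optimal cutting: 5 + 2 + 1 → €48.

48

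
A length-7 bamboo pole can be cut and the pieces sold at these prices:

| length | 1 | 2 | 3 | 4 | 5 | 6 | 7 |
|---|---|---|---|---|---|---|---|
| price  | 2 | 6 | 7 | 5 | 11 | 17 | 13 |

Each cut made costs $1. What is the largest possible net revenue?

18

Consider every possible first cut. net[k] is the best of p[i]+net[k−i] over all sellable i≤k, charging 1 whenever i<k.
net[1] = 2
net[2] = max(2+2-1, 6+0) = 6
net[3] = max(2+6-1, 6+2-1, 7+0) = 7
net[4] = max(2+7-1, 6+6-1, 7+2-1, 5+0) = 11
net[5] = max(2+11-1, 6+7-1, 7+6-1, 5+2-1, 11+0) = 12
net[6] = max(2+12-1, 6+11-1, 7+7-1, 5+6-1, 11+2-1, 17+0) = 17
net[7] = max(2+17-1, 6+12-1, 7+11-1, …, 17+2-1, 13+0) = 18
One optimal plan: pieces 6 + 1 (1 cut) → $19 − $1 = $18.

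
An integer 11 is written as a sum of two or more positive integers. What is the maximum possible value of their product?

Let prod[k] be the best product for length k (with at least one cut). For each first piece i, the rest contributes max(k−i, prod[k−i]).
prod[2] = 1×max(1,0) = 1×1 = 1
prod[3] = 1×max(2,1) = 1×2 = 2
prod[4] = 2×max(2,1) = 2×2 = 4
prod[5] = 2×max(3,2) = 2×3 = 6
prod[6] = 3×max(3,2) = 3×3 = 9
prod[7] = 2×max(5,6) = 2×6 = 12
prod[8] = 2×max(6,9) = 2×9 = 18
prod[9] = 3×max(6,9) = 3×9 = 27
prod[10] = 2×max(8,18) = 2×18 = 36
prod[11] = 2×max(9,27) = 2×27 = 54
One optimal split: 3 + 3 + 3 + 2; product 3×3×3×2 = 54.

54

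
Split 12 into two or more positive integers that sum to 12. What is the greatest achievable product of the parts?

Fill P[k] for k=2..12: at each k try every first piece i and multiply by the better of (k−i) uncut or P[k−i].
P[2] = 1×max(1,0) = 1×1 = 1
P[3] = 1×max(2,1) = 1×2 = 2
P[4] = 2×max(2,1) = 2×2 = 4
P[5] = 2×max(3,2) = 2×3 = 6
P[6] = 3×max(3,2) = 3×3 = 9
P[7] = 2×max(5,6) = 2×6 = 12
P[8] = 2×max(6,9) = 2×9 = 18
P[9] = 3×max(6,9) = 3×9 = 27
P[10] = 2×max(8,18) = 2×18 = 36
P[11] = 2×max(9,27) = 2×27 = 54
P[12] = 3×max(9,27) = 3×27 = 81
One optimal split: 3 + 3 + 3 + 3; product 3×3×3×3 = 81.

81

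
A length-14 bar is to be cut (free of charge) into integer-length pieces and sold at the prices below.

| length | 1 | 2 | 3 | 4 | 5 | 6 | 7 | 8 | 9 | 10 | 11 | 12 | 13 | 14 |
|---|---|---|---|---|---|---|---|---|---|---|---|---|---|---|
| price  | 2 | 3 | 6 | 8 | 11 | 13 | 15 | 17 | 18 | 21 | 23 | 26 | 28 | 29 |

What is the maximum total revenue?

Let R[k] be the best obtainable value from length k. For each k, try every first piece i and keep the best of price[i] + R[k−i].
R[1] = 2
R[2] = 4  (first piece 1, then R[1]=2)
R[3] = 6  (first piece 1, then R[2]=4)
R[4] = 8  (first piece 1, then R[3]=6)
R[5] = 11
R[6] = 13  (first piece 1, then R[5]=11)
R[7] = 15  (first piece 1, then R[6]=13)
R[8] = 17  (first piece 1, then R[7]=15)
R[9] = 19  (first piece 1, then R[8]=17)
R[10] = 22  (first piece 5, then R[5]=11)
R[11] = 24  (first piece 1, then R[10]=22)
R[12] = 26  (first piece 1, then R[11]=24)
R[13] = 28  (first piece 1, then R[12]=26)
R[14] = 30  (first piece 1, then R[13]=28)
One optimal cutting: 5 + 5 + 1 + 1 + 1 + 1 → $11 + $11 + $2 + $2 + $2 + $2 = $30.

30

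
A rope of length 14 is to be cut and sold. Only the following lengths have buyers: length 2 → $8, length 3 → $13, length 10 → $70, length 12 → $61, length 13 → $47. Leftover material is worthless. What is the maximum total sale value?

86

Let best[k] be the best obtainable value from length k. For each k, try every first piece i and keep the best of price[i] + best[k−i].
best[1] = 0
best[2] = 8
best[3] = max(8+0, 13+0) = 13
best[4] = max(8+8, 13+0) = 16
best[5] = max(8+13, 13+8) = 21
best[6] = max(8+16, 13+13) = 26
best[7] = max(8+21, 13+16) = 29
best[8] = max(8+26, 13+21) = 34
best[9] = max(8+29, 13+26) = 39
best[10] = max(8+34, 13+29, 70+0) = 70
best[11] = max(8+39, 13+34, 70+0) = 70
best[12] = max(8+70, 13+39, 70+8, 61+0) = 78
best[13] = max(8+70, 13+70, 70+13, 61+0, 47+0) = 83
best[14] = max(8+78, 13+70, 70+16, 61+8, 47+0) = 86
One optimal cutting: 10 + 2 + 2 → $86.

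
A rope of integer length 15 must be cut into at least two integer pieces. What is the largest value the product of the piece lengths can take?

Fill f[k] for k=2..15: at each k try every first piece i and multiply by the better of (k−i) uncut or f[k−i].
f[2] = 1*max(1,0) = 1*1 = 1
f[3] = max(1*2, 2*1) = 2
f[4] = max(1*3, 2*2, 3*1) = 4
f[5] = max(1*4, 2*3, 3*2, 4*1) = 6
f[6] = max(1*6, 2*4, 3*3, 4*2, 5*1) = 9
f[7] = max(1*9, 2*6, 3*4, 4*3, 5*2, 6*1) = 12
f[8] = max(1*12, 2*9, 3*6, …, 6*2, 7*1) = 18
f[9] = max(1*18, 2*12, 3*9, …, 7*2, 8*1) = 27
f[10] = max(1*27, 2*18, 3*12, …, 8*2, 9*1) = 36
f[11] = max(1*36, 2*27, 3*18, …, 9*2, 10*1) = 54
f[12] = max(1*54, 2*36, 3*27, …, 10*2, 11*1) = 81
f[13] = max(1*81, 2*54, 3*36, …, 11*2, 12*1) = 108
f[14] = max(1*108, 2*81, 3*54, …, 12*2, 13*1) = 162
f[15] = max(1*162, 2*108, 3*81, …, 13*2, 14*1) = 243
One optimal split: 3 + 3 + 3 + 3 + 3; product 3*3*3*3*3 = 243.

243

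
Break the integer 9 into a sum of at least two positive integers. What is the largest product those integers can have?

27

Let m[k] be the best product for length k (with at least one cut). For each first piece i, the rest contributes max(k−i, m[k−i]).
m[2] = 1*max(1,0) = 1*1 = 1
m[3] = 1*max(2,1) = 1*2 = 2
m[4] = 2*max(2,1) = 2*2 = 4
m[5] = 2*max(3,2) = 2*3 = 6
m[6] = 3*max(3,2) = 3*3 = 9
m[7] = 2*max(5,6) = 2*6 = 12
m[8] = 2*max(6,9) = 2*9 = 18
m[9] = 3*max(6,9) = 3*9 = 27
One optimal split: 3 + 3 + 3; product 3*3*3 = 27.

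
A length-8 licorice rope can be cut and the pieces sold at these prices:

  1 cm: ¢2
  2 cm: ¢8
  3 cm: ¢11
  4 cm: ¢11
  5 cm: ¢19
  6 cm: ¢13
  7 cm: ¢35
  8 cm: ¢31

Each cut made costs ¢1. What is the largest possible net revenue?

Build net[k] bottom-up: net[k] = max over allowed piece i of (p[i] + net[k−i]) − 1 per cut.
net[1] = 2
net[2] = max(2+2-1, 8+0) = 8
net[3] = max(2+8-1, 8+2-1, 11+0) = 11
net[4] = max(2+11-1, 8+8-1, 11+2-1, 11+0) = 15
net[5] = max(2+15-1, 8+11-1, 11+8-1, 11+2-1, 19+0) = 19
net[6] = max(2+19-1, 8+15-1, 11+11-1, 11+8-1, 19+2-1, 13+0) = 22
net[7] = max(2+22-1, 8+19-1, 11+15-1, …, 13+2-1, 35+0) = 35
net[8] = max(2+35-1, 8+22-1, 11+19-1, …, 35+2-1, 31+0) = 36
One optimal plan: pieces 7 + 1 (1 cut) → ¢37 − ¢1 = ¢36.

36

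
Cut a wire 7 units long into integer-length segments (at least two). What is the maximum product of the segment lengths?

Let g[k] be the best product for length k (with at least one cut). For each first piece i, the rest contributes max(k−i, g[k−i]).
g[2] = 1·max(1,0) = 1·1 = 1
g[3] = 1·max(2,1) = 1·2 = 2
g[4] = 2·max(2,1) = 2·2 = 4
g[5] = 2·max(3,2) = 2·3 = 6
g[6] = 3·max(3,2) = 3·3 = 9
g[7] = 2·max(5,6) = 2·6 = 12
One optimal split: 3 + 2 + 2; product 3·2·2 = 12.

12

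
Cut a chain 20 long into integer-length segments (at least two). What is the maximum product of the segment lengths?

Define prod[k] = max over 1≤i<k of i · max(k−i, prod[k−i]); the inner max lets the remainder stay uncut if that's better.
prod[2] = 1×max(1,0) = 1×1 = 1
prod[3] = max(1×2, 2×1) = 2
prod[4] = max(1×3, 2×2, 3×1) = 4
prod[5] = max(1×4, 2×3, 3×2, 4×1) = 6
prod[6] = max(1×6, 2×4, 3×3, 4×2, 5×1) = 9
prod[7] = max(1×9, 2×6, 3×4, 4×3, 5×2, 6×1) = 12
prod[8] = max(1×12, 2×9, 3×6, …, 6×2, 7×1) = 18
prod[9] = max(1×18, 2×12, 3×9, …, 7×2, 8×1) = 27
prod[10] = max(1×27, 2×18, 3×12, …, 8×2, 9×1) = 36
prod[11] = max(1×36, 2×27, 3×18, …, 9×2, 10×1) = 54
prod[12] = max(1×54, 2×36, 3×27, …, 10×2, 11×1) = 81
prod[13] = max(1×81, 2×54, 3×36, …, 11×2, 12×1) = 108
prod[14] = max(1×108, 2×81, 3×54, …, 12×2, 13×1) = 162
prod[15] = max(1×162, 2×108, 3×81, …, 13×2, 14×1) = 243
prod[16] = max(1×243, 2×162, 3×108, …, 14×2, 15×1) = 324
prod[17] = max(1×324, 2×243, 3×162, …, 15×2, 16×1) = 486
prod[18] = max(1×486, 2×324, 3×243, …, 16×2, 17×1) = 729
prod[19] = max(1×729, 2×486, 3×324, …, 17×2, 18×1) = 972
prod[20] = max(1×972, 2×729, 3×486, …, 18×2, 19×1) = 1458
One optimal split: 3 + 3 + 3 + 3 + 3 + 3 + 2; product 3×3×3×3×3×3×2 = 1458.

1458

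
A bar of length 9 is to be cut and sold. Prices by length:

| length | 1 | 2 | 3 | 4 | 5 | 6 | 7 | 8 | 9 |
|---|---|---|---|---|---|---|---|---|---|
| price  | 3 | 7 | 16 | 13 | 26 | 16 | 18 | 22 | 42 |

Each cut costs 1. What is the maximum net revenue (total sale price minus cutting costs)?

Let net[k] be the best obtainable value from length k. For each k, try every first piece i and keep the best of price[i] + net[k−i] minus the 1 cut fee when i<k.
net[1] = 3
net[2] = max(3+3-1, 7+0) = 7
net[3] = max(3+7-1, 7+3-1, 16+0) = 16
net[4] = max(3+16-1, 7+7-1, 16+3-1, 13+0) = 18
net[5] = max(3+18-1, 7+16-1, 16+7-1, 13+3-1, 26+0) = 26
net[6] = max(3+26-1, 7+18-1, 16+16-1, 13+7-1, 26+3-1, 16+0) = 31
net[7] = max(3+31-1, 7+26-1, 16+18-1, …, 16+3-1, 18+0) = 33
net[8] = max(3+33-1, 7+31-1, 16+26-1, …, 18+3-1, 22+0) = 41
net[9] = max(3+41-1, 7+33-1, 16+31-1, …, 22+3-1, 42+0) = 46
One optimal plan: pieces 3 + 3 + 3 (2 cuts) → 48 − 2 = 46.

46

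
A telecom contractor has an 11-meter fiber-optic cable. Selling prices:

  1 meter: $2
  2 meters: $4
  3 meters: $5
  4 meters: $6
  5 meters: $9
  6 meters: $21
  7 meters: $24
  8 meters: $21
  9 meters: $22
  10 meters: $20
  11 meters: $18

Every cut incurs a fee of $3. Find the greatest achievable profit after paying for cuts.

Let v[k] be the best obtainable value from length k. For each k, try every first piece i and keep the best of price[i] + v[k−i] minus the 3 cut fee when i<k.
v[1] = 2
v[2] = 4
v[3] = 5
v[4] = 6
v[5] = 9
v[6] = 21
v[7] = 24
v[8] = 23  (first piece 1, then v[7]=24)
v[9] = 25  (first piece 2, then v[7]=24)
v[10] = 26  (first piece 3, then v[7]=24)
v[11] = 27  (first piece 4, then v[7]=24)
One optimal plan: pieces 7 + 4 (1 cut) → $30 − $3 = $27.

27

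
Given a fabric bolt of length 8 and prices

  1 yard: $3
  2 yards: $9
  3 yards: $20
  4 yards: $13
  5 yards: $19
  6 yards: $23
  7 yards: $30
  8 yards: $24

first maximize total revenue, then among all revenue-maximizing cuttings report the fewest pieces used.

Build r[k] bottom-up: r[k] = max over allowed piece i of (p[i] + r[k−i]).
r[1] = 3
r[2] = max(3+3, 9+0) = 9
r[3] = max(3+9, 9+3, 20+0) = 20
r[4] = max(3+20, 9+9, 20+3, 13+0) = 23
r[5] = max(3+23, 9+20, 20+9, 13+3, 19+0) = 29
r[6] = max(3+29, 9+23, 20+20, 13+9, 19+3, 23+0) = 40
r[7] = max(3+40, 9+29, 20+23, …, 23+3, 30+0) = 43
r[8] = max(3+43, 9+40, 20+29, …, 30+3, 24+0) = 49
Maximum revenue is $49.
Now minimize piece count subject to staying optimal: for each k, pieces[k] = 1 + min over i with p[i]+r[k−i]=r[k] of pieces[k−i].
pieces[5] = 2
pieces[6] = 2
pieces[7] = 3
pieces[8] = 3

3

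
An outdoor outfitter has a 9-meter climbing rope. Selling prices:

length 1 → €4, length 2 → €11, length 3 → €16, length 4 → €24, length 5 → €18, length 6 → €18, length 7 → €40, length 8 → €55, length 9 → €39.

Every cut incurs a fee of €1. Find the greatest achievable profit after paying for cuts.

58

Let net[k] be the best obtainable value from length k. For each k, try every first piece i and keep the best of price[i] + net[k−i] minus the 1 cut fee when i<k.
net[1] = 4
net[2] = max(4+4-1, 11+0) = 11
net[3] = max(4+11-1, 11+4-1, 16+0) = 16
net[4] = max(4+16-1, 11+11-1, 16+4-1, 24+0) = 24
net[5] = max(4+24-1, 11+16-1, 16+11-1, 24+4-1, 18+0) = 27
net[6] = max(4+27-1, 11+24-1, 16+16-1, 24+11-1, 18+4-1, 18+0) = 34
net[7] = max(4+34-1, 11+27-1, 16+24-1, …, 18+4-1, 40+0) = 40
net[8] = max(4+40-1, 11+34-1, 16+27-1, …, 40+4-1, 55+0) = 55
net[9] = max(4+55-1, 11+40-1, 16+34-1, …, 55+4-1, 39+0) = 58
One optimal plan: pieces 8 + 1 (1 cut) → €59 − €1 = €58.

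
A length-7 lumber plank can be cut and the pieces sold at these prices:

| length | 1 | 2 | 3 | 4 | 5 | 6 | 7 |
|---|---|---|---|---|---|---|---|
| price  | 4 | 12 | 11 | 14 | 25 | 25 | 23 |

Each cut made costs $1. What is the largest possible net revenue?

Build r[k] bottom-up: r[k] = max over allowed piece i of (p[i] + r[k−i]) − 1 per cut.
r[1] = 4
r[2] = 12
r[3] = 15  (first piece 1, then r[2]=12)
r[4] = 23  (first piece 2, then r[2]=12)
r[5] = 26  (first piece 1, then r[4]=23)
r[6] = 34  (first piece 2, then r[4]=23)
r[7] = 37  (first piece 1, then r[6]=34)
One optimal plan: pieces 2 + 2 + 2 + 1 (3 cuts) → $40 − $3 = $37.

37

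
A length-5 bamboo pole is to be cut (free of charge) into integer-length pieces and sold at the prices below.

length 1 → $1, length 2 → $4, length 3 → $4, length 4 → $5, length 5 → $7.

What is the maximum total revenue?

9

Build v[k] bottom-up: v[k] = max over allowed piece i of (p[i] + v[k−i]).
v[1] = 1
v[2] = max(1+1, 4+0) = 4
v[3] = max(1+4, 4+1, 4+0) = 5
v[4] = max(1+5, 4+4, 4+1, 5+0) = 8
v[5] = max(1+8, 4+5, 4+4, 5+1, 7+0) = 9
One optimal cutting: 2 + 2 + 1 → $4 + $4 + $1 = $9.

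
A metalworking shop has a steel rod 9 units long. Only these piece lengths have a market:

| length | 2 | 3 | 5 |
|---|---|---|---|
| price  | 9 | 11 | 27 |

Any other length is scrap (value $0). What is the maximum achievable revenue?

Build r[k] bottom-up: r[k] = max over allowed piece i of (p[i] + r[k−i]).
r[1] = 0
r[2] = 9
r[3] = max(9+0, 11+0) = 11
r[4] = max(9+9, 11+0) = 18
r[5] = max(9+11, 11+9, 27+0) = 27
r[6] = max(9+18, 11+11, 27+0) = 27
r[7] = max(9+27, 11+18, 27+9) = 36
r[8] = max(9+27, 11+27, 27+11) = 38
r[9] = max(9+36, 11+27, 27+18) = 45
One optimal cutting: 5 + 2 + 2 → $45.

45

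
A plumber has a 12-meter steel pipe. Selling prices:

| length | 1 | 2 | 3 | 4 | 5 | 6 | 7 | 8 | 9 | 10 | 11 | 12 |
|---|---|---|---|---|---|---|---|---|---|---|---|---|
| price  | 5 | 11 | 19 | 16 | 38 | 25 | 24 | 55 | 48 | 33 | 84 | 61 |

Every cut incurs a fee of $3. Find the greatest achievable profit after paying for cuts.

Build net[k] bottom-up: net[k] = max over allowed piece i of (p[i] + net[k−i]) − 3 per cut.
net[1] = 5
net[2] = max(5+5-3, 11+0) = 11
net[3] = max(5+11-3, 11+5-3, 19+0) = 19
net[4] = max(5+19-3, 11+11-3, 19+5-3, 16+0) = 21
net[5] = max(5+21-3, 11+19-3, 19+11-3, 16+5-3, 38+0) = 38
net[6] = max(5+38-3, 11+21-3, 19+19-3, 16+11-3, 38+5-3, 25+0) = 40
net[7] = max(5+40-3, 11+38-3, 19+21-3, …, 25+5-3, 24+0) = 46
net[8] = max(5+46-3, 11+40-3, 19+38-3, …, 24+5-3, 55+0) = 55
net[9] = max(5+55-3, 11+46-3, 19+40-3, …, 55+5-3, 48+0) = 57
net[10] = max(5+57-3, 11+55-3, 19+46-3, …, 48+5-3, 33+0) = 73
net[11] = max(5+73-3, 11+57-3, 19+55-3, …, 33+5-3, 84+0) = 84
net[12] = max(5+84-3, 11+73-3, 19+57-3, …, 84+5-3, 61+0) = 86
One optimal plan: pieces 11 + 1 (1 cut) → $89 − $3 = $86.

86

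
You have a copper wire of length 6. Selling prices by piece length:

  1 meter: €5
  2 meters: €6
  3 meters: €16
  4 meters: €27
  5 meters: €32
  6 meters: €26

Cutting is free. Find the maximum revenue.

37

Let best[k] be the best obtainable value from length k. For each k, try every first piece i and keep the best of price[i] + best[k−i].
best[1] = 5
best[2] = max(5+5, 6+0) = 10
best[3] = max(5+10, 6+5, 16+0) = 16
best[4] = max(5+16, 6+10, 16+5, 27+0) = 27
best[5] = max(5+27, 6+16, 16+10, 27+5, 32+0) = 32
best[6] = max(5+32, 6+27, 16+16, 27+10, 32+5, 26+0) = 37
One optimal cutting: 4 + 1 + 1 → €27 + €5 + €5 = €37.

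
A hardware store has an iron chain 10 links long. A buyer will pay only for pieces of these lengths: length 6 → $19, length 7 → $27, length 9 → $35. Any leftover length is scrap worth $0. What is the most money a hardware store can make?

35

Let f[k] be the best obtainable value from length k. For each k, try every first piece i and keep the best of price[i] + f[k−i].
f[1] = 0
f[2] = 0
f[3] = 0
f[4] = 0
f[5] = 0
f[6] = 19
f[7] = max(19+0, 27+0) = 27
f[8] = max(19+0, 27+0) = 27
f[9] = max(19+0, 27+0, 35+0) = 35
f[10] = max(19+0, 27+0, 35+0) = 35
One optimal cutting: pieces 9 with 1 link of scrap → $35.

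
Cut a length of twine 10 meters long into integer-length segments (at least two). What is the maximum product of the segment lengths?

Let P[k] be the best product for length k (with at least one cut). For each first piece i, the rest contributes max(k−i, P[k−i]).
P[2] = 1*max(1,0) = 1*1 = 1
P[3] = 1*max(2,1) = 1*2 = 2
P[4] = 2*max(2,1) = 2*2 = 4
P[5] = 2*max(3,2) = 2*3 = 6
P[6] = 3*max(3,2) = 3*3 = 9
P[7] = 2*max(5,6) = 2*6 = 12
P[8] = 2*max(6,9) = 2*9 = 18
P[9] = 3*max(6,9) = 3*9 = 27
P[10] = 2*max(8,18) = 2*18 = 36
One optimal split: 3 + 3 + 2 + 2; product 3*3*2*2 = 36.

36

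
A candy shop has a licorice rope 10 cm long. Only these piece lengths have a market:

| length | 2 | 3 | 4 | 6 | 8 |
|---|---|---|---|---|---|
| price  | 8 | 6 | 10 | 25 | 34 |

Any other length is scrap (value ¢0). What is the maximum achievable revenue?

Build f[k] bottom-up: f[k] = max over allowed piece i of (p[i] + f[k−i]).
f[1] = 0
f[2] = 8
f[3] = 8
f[4] = 16  (first piece 2, then f[2]=8)
f[5] = 16
f[6] = 25
f[7] = 25
f[8] = 34
f[9] = 34
f[10] = 42  (first piece 2, then f[8]=34)
One optimal cutting: 8 + 2 → ¢42.

42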